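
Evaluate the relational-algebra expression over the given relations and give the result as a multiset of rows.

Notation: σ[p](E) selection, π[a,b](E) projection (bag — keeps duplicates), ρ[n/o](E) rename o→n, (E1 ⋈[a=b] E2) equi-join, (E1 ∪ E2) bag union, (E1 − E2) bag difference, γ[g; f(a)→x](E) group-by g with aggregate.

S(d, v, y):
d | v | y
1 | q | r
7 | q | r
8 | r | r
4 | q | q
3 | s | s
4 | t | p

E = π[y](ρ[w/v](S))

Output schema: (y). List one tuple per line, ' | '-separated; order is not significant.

Stepwise |·|:
  S → 6
  ρ[w/v](S) → 6
  π[y](ρ[w/v](S)) → 6

== RESULT ==
y
p
q
r
r
r
s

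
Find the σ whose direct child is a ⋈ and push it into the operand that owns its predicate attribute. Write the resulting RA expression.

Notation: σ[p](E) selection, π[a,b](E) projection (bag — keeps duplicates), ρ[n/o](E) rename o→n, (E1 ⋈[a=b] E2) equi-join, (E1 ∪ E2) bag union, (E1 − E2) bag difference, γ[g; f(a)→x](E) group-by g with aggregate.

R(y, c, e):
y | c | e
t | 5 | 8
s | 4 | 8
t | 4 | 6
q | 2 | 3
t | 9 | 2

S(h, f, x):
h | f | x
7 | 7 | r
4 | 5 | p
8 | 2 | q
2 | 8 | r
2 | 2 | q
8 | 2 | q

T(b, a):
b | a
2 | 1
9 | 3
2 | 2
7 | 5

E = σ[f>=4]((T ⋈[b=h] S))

σ filters on f, owned by the right side.
E' = (T ⋈[b=h] σ[f>=4](S))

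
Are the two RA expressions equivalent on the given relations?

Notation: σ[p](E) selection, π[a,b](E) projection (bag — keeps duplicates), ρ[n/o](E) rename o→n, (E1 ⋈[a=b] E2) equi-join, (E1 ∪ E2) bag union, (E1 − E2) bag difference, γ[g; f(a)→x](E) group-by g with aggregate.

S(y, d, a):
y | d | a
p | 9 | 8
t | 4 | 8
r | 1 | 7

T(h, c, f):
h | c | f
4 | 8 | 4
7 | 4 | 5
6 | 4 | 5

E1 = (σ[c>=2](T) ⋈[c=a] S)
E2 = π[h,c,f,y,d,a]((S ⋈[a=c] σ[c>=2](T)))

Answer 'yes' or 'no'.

E1 subexpression sizes:
  T → 3
  σ[c>=2](T) → 3
  S → 3
  (σ[c>=2](T) ⋈[c=a] S) → 2
E2 subexpression sizes:
  S → 3
  T → 3
  σ[c>=2](T) → 3
  (S ⋈[a=c] σ[c>=2](T)) → 2
  π[h,c,f,y,d,a]((S ⋈[a=c] σ[c>=2](T))) → 2

E1 and E2 produce the same multiset:
h | c | f | y | d | a
4 | 8 | 4 | p | 9 | 8
4 | 8 | 4 | t | 4 | 8

yes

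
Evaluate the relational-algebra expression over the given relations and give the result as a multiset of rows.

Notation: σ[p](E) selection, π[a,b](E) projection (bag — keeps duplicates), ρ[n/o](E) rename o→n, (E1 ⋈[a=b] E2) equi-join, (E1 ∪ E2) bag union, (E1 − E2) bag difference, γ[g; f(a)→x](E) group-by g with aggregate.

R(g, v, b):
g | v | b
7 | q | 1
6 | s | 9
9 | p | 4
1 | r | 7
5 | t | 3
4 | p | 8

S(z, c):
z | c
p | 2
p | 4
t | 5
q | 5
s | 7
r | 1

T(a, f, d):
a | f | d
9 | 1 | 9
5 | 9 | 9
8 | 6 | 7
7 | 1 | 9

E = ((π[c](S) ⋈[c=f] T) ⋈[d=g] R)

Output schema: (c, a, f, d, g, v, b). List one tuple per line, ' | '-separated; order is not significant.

Subexpression sizes:
  S → 6
  π[c](S) → 6
  T → 4
  (π[c](S) ⋈[c=f] T) → 2
  R → 6
  ((π[c](S) ⋈[c=f] T) ⋈[d=g] R) → 2

== RESULT ==
c | a | f | d | g | v | b
1 | 7 | 1 | 9 | 9 | p | 4
1 | 9 | 1 | 9 | 9 | p | 4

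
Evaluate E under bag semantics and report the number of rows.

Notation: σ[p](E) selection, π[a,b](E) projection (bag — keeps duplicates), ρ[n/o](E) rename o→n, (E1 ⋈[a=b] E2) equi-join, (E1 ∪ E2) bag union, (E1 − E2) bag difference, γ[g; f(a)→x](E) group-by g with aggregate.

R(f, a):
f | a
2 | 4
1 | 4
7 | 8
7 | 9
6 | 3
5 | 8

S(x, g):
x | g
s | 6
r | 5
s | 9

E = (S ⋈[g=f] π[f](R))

Per-node cardinality:
  S → 3
  R → 6
  π[f](R) → 6
  (S ⋈[g=f] π[f](R)) → 2

|E| = 2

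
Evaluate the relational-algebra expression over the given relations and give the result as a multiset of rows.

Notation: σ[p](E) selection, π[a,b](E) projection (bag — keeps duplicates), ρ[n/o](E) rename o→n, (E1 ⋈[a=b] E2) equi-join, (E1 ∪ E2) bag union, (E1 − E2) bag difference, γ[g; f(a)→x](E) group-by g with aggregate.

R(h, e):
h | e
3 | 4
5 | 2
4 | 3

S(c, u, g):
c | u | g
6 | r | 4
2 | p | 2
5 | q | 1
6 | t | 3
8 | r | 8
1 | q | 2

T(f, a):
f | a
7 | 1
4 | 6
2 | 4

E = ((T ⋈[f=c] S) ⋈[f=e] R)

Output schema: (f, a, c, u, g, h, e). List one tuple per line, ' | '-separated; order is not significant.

Per-node cardinality:
  T → 3
  S → 6
  (T ⋈[f=c] S) → 1
  R → 3
  ((T ⋈[f=c] S) ⋈[f=e] R) → 1

== RESULT ==
f | a | c | u | g | h | e
2 | 4 | 2 | p | 2 | 5 | 2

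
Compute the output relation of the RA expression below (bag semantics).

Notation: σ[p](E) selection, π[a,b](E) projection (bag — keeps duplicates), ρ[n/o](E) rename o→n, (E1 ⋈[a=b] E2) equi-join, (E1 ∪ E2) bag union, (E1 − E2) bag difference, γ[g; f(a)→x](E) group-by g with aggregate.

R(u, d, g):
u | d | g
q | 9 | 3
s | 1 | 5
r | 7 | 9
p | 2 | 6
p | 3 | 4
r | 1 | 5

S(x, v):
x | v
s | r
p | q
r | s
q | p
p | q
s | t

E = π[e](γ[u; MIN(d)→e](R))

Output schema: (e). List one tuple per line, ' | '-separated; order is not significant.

Row counts bottom-up:
  R → 6
  γ[u; MIN(d)→e](R) → 4
  π[e](γ[u; MIN(d)→e](R)) → 4

== RESULT ==
e
1
1
2
9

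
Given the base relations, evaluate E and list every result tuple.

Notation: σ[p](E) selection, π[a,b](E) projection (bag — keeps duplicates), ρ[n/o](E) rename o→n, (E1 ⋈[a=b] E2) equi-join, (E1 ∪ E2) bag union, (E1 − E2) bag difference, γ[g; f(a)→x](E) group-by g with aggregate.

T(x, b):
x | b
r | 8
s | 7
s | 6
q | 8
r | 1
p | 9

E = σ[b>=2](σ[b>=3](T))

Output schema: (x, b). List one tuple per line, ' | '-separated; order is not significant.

Per-node cardinality:
  T → 6
  σ[b>=3](T) → 5
  σ[b>=2](σ[b>=3](T)) → 5

== RESULT ==
x | b
p | 9
q | 8
r | 8
s | 6
s | 7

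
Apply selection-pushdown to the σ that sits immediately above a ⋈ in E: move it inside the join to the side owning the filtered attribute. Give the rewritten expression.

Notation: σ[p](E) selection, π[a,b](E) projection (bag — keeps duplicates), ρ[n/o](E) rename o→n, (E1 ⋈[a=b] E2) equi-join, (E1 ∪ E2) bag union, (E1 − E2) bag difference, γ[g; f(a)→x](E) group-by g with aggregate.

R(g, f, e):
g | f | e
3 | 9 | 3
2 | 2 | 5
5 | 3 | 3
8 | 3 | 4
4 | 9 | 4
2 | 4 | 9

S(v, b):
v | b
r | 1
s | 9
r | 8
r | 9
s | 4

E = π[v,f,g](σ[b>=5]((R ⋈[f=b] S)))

σ filters on b, owned by the right side.
E' = π[v,f,g]((R ⋈[f=b] σ[b>=5](S)))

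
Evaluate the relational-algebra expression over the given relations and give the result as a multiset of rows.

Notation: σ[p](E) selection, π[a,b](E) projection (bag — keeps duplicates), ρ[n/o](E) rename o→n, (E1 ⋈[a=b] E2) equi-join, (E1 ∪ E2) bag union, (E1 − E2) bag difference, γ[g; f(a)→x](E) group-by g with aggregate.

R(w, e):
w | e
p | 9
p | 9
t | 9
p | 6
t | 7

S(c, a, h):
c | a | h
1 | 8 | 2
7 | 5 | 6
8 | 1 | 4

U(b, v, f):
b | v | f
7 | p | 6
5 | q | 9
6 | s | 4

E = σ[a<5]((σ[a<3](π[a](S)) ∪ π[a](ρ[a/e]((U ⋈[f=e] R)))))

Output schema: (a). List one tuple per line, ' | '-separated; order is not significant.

Row counts bottom-up:
  S → 3
  π[a](S) → 3
  σ[a<3](π[a](S)) → 1
  U → 3
  R → 5
  (U ⋈[f=e] R) → 4
  ρ[a/e]((U ⋈[f=e] R)) → 4
  π[a](ρ[a/e]((U ⋈[f=e] R))) → 4
  (σ[a<3](π[a](S)) ∪ π[a](ρ[a/e]((U ⋈[f=e] R)))) → 5
  σ[a<5]((σ[a<3](π[a](S)) ∪ π[a](ρ[a/e]((U ⋈[f=e] R))))) → 1

== RESULT ==
a
1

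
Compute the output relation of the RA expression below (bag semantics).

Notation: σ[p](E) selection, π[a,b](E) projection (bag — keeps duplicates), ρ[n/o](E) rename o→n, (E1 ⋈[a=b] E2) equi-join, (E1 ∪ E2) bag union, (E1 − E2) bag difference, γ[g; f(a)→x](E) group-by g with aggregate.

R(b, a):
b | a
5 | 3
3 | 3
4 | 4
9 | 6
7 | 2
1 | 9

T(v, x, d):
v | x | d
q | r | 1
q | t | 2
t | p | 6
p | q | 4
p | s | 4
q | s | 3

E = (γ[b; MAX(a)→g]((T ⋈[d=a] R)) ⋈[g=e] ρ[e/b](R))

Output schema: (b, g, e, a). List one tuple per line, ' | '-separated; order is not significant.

Row counts bottom-up:
  T → 6
  R → 6
  (T ⋈[d=a] R) → 6
  γ[b; MAX(a)→g]((T ⋈[d=a] R)) → 5
  R → 6
  ρ[e/b](R) → 6
  (γ[b; MAX(a)→g]((T ⋈[d=a] R)) ⋈[g=e] ρ[e/b](R)) → 3

== RESULT ==
b | g | e | a
3 | 3 | 3 | 3
4 | 4 | 4 | 4
5 | 3 | 3 | 3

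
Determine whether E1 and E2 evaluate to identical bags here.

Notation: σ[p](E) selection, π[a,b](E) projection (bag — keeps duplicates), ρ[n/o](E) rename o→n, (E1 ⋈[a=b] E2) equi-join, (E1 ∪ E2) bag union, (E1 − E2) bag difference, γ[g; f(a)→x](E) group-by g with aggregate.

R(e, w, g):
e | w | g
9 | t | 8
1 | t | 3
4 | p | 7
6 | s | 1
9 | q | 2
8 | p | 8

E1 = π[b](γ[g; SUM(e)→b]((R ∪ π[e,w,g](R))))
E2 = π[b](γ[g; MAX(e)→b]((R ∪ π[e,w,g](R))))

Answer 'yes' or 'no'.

E1 row counts bottom-up:
  R → 6
  R → 6
  π[e,w,g](R) → 6
  (R ∪ π[e,w,g](R)) → 12
  γ[g; SUM(e)→b]((R ∪ π[e,w,g](R))) → 5
  π[b](γ[g; SUM(e)→b]((R ∪ π[e,w,g](R)))) → 5
E2 row counts bottom-up:
  R → 6
  R → 6
  π[e,w,g](R) → 6
  (R ∪ π[e,w,g](R)) → 12
  γ[g; MAX(e)→b]((R ∪ π[e,w,g](R))) → 5
  π[b](γ[g; MAX(e)→b]((R ∪ π[e,w,g](R)))) → 5

E1 result:
b
2
8
12
18
34
E2 result:
b
1
4
6
9
9
Witness: (6,) appears 0× in E1 but 1× in E2.

no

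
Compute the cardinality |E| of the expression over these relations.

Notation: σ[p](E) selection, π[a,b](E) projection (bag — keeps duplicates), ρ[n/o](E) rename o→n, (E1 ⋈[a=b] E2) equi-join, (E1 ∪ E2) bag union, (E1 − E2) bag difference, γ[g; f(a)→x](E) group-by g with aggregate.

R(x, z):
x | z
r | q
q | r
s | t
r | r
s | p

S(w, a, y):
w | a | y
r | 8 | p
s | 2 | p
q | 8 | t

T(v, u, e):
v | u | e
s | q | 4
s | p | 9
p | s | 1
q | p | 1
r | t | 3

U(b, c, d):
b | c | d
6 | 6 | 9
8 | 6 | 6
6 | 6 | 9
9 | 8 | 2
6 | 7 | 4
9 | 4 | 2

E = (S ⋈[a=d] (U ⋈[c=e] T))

Subexpression sizes:
  S → 3
  U → 6
  T → 5
  (U ⋈[c=e] T) → 1
  (S ⋈[a=d] (U ⋈[c=e] T)) → 1

|E| = 1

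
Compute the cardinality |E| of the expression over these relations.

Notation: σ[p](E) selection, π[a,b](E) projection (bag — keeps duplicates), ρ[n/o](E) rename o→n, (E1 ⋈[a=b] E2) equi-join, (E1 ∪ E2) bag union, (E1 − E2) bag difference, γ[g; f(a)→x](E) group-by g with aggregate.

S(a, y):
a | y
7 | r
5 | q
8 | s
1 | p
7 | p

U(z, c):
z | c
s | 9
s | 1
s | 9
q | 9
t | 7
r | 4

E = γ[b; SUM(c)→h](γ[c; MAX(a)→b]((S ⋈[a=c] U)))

Stepwise |·|:
  S → 5
  U → 6
  (S ⋈[a=c] U) → 3
  γ[c; MAX(a)→b]((S ⋈[a=c] U)) → 2
  γ[b; SUM(c)→h](γ[c; MAX(a)→b]((S ⋈[a=c] U))) → 2

|E| = 2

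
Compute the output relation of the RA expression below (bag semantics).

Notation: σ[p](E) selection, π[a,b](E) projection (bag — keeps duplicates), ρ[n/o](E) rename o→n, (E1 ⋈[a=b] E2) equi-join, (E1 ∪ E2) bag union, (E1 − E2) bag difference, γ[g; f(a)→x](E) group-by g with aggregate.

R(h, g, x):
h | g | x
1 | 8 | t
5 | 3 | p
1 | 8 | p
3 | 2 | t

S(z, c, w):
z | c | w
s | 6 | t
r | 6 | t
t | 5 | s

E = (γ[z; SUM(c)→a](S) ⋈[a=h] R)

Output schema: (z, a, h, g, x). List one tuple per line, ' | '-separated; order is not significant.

Subexpression sizes:
  S → 3
  γ[z; SUM(c)→a](S) → 3
  R → 4
  (γ[z; SUM(c)→a](S) ⋈[a=h] R) → 1

== RESULT ==
z | a | h | g | x
t | 5 | 5 | 3 | p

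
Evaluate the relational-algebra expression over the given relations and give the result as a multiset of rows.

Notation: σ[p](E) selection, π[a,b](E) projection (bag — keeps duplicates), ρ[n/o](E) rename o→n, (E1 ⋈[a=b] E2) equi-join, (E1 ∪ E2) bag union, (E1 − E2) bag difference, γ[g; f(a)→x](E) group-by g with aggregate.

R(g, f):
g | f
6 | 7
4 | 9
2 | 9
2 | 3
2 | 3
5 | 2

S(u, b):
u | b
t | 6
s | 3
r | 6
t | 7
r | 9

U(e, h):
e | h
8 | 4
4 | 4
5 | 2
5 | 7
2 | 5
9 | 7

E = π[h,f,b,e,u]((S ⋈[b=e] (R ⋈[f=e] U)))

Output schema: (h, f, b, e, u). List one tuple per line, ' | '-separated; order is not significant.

Stepwise |·|:
  S → 5
  R → 6
  U → 6
  (R ⋈[f=e] U) → 3
  (S ⋈[b=e] (R ⋈[f=e] U)) → 2
  π[h,f,b,e,u]((S ⋈[b=e] (R ⋈[f=e] U))) → 2

== RESULT ==
h | f | b | e | u
7 | 9 | 9 | 9 | r
7 | 9 | 9 | 9 | r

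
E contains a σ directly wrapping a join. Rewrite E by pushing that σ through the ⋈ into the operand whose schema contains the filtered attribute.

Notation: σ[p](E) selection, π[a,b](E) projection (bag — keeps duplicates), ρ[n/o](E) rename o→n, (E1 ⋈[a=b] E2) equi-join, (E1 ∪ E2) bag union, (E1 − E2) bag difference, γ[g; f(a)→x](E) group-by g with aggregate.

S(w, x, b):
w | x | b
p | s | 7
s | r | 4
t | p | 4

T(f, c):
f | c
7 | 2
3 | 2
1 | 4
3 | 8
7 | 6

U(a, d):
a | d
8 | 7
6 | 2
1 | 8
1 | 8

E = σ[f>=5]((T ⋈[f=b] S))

σ filters on f, owned by the left side.
E' = (σ[f>=5](T) ⋈[f=b] S)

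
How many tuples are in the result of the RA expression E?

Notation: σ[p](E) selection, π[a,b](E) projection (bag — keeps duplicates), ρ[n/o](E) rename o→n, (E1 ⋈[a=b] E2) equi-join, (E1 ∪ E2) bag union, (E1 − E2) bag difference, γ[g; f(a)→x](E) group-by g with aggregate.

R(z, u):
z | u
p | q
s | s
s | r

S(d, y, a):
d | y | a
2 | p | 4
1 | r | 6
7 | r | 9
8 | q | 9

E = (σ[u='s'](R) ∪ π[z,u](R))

Subexpression sizes:
  R → 3
  σ[u='s'](R) → 1
  R → 3
  π[z,u](R) → 3
  (σ[u='s'](R) ∪ π[z,u](R)) → 4

|E| = 4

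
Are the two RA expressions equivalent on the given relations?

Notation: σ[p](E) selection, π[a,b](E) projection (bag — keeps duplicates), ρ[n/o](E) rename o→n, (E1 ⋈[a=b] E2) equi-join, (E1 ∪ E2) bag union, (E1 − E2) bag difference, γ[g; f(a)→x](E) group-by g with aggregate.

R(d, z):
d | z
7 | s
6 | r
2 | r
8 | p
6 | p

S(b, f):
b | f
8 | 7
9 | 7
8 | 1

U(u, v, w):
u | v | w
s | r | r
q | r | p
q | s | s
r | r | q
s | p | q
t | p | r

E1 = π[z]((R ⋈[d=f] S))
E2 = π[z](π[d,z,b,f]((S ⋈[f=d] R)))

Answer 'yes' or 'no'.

E1 subexpression sizes:
  R → 5
  S → 3
  (R ⋈[d=f] S) → 2
  π[z]((R ⋈[d=f] S)) → 2
E2 subexpression sizes:
  S → 3
  R → 5
  (S ⋈[f=d] R) → 2
  π[d,z,b,f]((S ⋈[f=d] R)) → 2
  π[z](π[d,z,b,f]((S ⋈[f=d] R))) → 2

E1 and E2 produce the same multiset:
z
s
s

yes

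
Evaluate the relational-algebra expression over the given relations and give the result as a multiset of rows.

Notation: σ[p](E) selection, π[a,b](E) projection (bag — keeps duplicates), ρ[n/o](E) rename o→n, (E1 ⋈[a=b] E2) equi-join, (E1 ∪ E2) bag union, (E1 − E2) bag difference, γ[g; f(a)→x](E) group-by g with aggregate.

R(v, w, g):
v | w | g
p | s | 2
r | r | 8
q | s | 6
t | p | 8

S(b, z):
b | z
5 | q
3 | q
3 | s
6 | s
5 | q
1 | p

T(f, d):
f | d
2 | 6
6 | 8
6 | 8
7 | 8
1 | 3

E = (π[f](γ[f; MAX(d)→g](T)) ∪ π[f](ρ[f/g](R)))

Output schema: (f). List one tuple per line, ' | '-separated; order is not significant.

Row counts bottom-up:
  T → 5
  γ[f; MAX(d)→g](T) → 4
  π[f](γ[f; MAX(d)→g](T)) → 4
  R → 4
  ρ[f/g](R) → 4
  π[f](ρ[f/g](R)) → 4
  (π[f](γ[f; MAX(d)→g](T)) ∪ π[f](ρ[f/g](R))) → 8

== RESULT ==
f
1
2
2
6
6
7
8
8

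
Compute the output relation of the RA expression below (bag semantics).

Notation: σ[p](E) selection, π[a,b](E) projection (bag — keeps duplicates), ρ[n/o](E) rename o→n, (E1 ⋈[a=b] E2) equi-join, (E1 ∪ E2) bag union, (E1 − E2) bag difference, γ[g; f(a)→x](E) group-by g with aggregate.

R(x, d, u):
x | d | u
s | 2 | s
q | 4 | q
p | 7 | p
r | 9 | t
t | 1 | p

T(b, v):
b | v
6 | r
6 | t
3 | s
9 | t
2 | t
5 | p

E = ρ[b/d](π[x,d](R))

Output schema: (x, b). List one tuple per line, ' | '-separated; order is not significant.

Per-node cardinality:
  R → 5
  π[x,d](R) → 5
  ρ[b/d](π[x,d](R)) → 5

== RESULT ==
x | b
p | 7
q | 4
r | 9
s | 2
t | 1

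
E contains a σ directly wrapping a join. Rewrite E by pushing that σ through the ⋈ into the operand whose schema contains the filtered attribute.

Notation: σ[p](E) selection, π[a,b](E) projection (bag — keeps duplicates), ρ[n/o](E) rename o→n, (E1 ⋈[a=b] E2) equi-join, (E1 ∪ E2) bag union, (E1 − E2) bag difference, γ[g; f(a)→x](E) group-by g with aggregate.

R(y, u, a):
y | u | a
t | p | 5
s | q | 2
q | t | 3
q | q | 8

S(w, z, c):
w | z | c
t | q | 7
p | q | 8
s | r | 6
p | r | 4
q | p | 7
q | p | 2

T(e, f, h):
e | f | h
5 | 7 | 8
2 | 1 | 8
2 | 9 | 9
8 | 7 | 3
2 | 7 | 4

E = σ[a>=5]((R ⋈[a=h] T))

σ filters on a, owned by the left side.
E' = (σ[a>=5](R) ⋈[a=h] T)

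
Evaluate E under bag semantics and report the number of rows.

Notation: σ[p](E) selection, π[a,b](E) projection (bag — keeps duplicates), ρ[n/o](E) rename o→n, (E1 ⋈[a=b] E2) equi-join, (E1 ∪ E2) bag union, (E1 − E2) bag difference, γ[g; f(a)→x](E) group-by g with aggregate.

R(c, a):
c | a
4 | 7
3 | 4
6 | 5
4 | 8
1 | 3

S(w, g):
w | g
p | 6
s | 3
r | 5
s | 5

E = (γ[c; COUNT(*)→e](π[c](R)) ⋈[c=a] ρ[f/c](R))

Row counts bottom-up:
  R → 5
  π[c](R) → 5
  γ[c; COUNT(*)→e](π[c](R)) → 4
  R → 5
  ρ[f/c](R) → 5
  (γ[c; COUNT(*)→e](π[c](R)) ⋈[c=a] ρ[f/c](R)) → 2

|E| = 2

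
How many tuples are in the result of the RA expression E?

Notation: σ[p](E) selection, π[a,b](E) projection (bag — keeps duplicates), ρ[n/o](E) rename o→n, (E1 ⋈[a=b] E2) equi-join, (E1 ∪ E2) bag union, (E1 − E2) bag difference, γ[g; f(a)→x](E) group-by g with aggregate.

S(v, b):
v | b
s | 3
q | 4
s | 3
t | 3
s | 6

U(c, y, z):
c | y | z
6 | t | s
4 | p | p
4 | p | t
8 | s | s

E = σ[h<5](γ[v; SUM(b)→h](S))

Row counts bottom-up:
  S → 5
  γ[v; SUM(b)→h](S) → 3
  σ[h<5](γ[v; SUM(b)→h](S)) → 2

|E| = 2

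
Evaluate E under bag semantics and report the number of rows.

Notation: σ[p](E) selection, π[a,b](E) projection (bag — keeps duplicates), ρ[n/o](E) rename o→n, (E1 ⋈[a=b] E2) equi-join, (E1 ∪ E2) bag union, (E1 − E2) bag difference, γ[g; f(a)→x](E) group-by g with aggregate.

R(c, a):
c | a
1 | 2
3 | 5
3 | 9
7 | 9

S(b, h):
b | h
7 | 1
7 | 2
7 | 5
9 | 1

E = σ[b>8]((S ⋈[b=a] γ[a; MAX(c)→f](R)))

Stepwise |·|:
  S → 4
  R → 4
  γ[a; MAX(c)→f](R) → 3
  (S ⋈[b=a] γ[a; MAX(c)→f](R)) → 1
  σ[b>8]((S ⋈[b=a] γ[a; MAX(c)→f](R))) → 1

|E| = 1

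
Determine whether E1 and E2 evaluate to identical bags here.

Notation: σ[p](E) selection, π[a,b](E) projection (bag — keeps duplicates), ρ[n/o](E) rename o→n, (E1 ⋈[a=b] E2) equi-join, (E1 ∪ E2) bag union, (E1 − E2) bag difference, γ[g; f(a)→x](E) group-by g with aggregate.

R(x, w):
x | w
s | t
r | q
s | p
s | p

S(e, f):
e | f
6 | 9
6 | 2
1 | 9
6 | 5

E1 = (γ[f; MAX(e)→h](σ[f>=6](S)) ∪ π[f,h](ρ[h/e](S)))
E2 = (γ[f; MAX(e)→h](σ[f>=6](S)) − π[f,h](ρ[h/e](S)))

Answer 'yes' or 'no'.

E1 subexpression sizes:
  S → 4
  σ[f>=6](S) → 2
  γ[f; MAX(e)→h](σ[f>=6](S)) → 1
  S → 4
  ρ[h/e](S) → 4
  π[f,h](ρ[h/e](S)) → 4
  (γ[f; MAX(e)→h](σ[f>=6](S)) ∪ π[f,h](ρ[h/e](S))) → 5
E2 subexpression sizes:
  S → 4
  σ[f>=6](S) → 2
  γ[f; MAX(e)→h](σ[f>=6](S)) → 1
  S → 4
  ρ[h/e](S) → 4
  π[f,h](ρ[h/e](S)) → 4
  (γ[f; MAX(e)→h](σ[f>=6](S)) − π[f,h](ρ[h/e](S))) → 0

E1 result:
f | h
2 | 6
5 | 6
9 | 1
9 | 6
9 | 6
E2 result:
f | h
(0 rows)
Witness: (9, 6) appears 2× in E1 but 0× in E2.

no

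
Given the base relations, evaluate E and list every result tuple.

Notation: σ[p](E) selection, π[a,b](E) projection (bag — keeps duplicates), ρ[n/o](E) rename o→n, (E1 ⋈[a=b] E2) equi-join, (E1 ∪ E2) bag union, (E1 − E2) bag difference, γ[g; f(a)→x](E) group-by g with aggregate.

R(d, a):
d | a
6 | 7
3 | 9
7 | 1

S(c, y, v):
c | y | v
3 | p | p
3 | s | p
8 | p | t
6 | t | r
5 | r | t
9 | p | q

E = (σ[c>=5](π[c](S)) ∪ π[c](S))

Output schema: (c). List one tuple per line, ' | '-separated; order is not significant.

Subexpression sizes:
  S → 6
  π[c](S) → 6
  σ[c>=5](π[c](S)) → 4
  S → 6
  π[c](S) → 6
  (σ[c>=5](π[c](S)) ∪ π[c](S)) → 10

== RESULT ==
c
3
3
5
5
6
6
8
8
9
9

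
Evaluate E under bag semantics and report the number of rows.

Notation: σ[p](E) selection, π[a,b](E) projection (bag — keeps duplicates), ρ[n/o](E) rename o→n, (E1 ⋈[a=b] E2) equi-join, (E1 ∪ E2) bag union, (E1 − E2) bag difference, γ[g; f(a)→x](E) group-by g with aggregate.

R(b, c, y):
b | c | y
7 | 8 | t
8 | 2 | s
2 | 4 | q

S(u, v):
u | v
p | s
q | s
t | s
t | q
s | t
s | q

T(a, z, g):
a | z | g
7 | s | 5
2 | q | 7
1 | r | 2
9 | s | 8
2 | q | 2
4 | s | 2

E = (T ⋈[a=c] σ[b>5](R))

Row counts bottom-up:
  T → 6
  R → 3
  σ[b>5](R) → 2
  (T ⋈[a=c] σ[b>5](R)) → 2

|E| = 2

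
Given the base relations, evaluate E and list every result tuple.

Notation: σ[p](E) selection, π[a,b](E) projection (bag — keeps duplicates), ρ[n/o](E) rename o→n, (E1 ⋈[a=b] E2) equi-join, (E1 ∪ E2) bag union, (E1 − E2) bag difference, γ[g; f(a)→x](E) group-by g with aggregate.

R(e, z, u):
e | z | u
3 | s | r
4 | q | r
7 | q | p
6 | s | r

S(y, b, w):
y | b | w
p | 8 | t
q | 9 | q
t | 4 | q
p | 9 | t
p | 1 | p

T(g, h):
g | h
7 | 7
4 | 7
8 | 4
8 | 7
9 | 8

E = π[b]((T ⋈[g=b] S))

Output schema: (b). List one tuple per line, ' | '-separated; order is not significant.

Per-node cardinality:
  T → 5
  S → 5
  (T ⋈[g=b] S) → 5
  π[b]((T ⋈[g=b] S)) → 5

== RESULT ==
b
4
8
8
9
9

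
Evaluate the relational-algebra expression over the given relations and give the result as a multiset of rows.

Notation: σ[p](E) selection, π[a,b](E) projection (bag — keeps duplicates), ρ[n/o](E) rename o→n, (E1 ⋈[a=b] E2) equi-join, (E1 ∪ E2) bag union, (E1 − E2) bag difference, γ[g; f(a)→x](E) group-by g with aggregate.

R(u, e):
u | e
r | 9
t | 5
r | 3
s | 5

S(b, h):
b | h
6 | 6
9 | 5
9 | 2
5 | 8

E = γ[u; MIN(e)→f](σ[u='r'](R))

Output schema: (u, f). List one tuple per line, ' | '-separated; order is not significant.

Row counts bottom-up:
  R → 4
  σ[u='r'](R) → 2
  γ[u; MIN(e)→f](σ[u='r'](R)) → 1

== RESULT ==
u | f
r | 3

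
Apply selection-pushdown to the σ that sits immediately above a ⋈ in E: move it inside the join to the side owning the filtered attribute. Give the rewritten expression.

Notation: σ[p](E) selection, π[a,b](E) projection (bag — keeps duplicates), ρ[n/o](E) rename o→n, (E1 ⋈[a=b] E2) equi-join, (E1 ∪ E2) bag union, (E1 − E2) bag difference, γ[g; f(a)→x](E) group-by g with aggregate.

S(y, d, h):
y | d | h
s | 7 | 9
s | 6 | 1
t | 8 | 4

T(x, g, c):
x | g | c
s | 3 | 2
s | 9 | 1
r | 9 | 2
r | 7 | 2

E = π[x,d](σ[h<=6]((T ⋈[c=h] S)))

σ filters on h, owned by the right side.
E' = π[x,d]((T ⋈[c=h] σ[h<=6](S)))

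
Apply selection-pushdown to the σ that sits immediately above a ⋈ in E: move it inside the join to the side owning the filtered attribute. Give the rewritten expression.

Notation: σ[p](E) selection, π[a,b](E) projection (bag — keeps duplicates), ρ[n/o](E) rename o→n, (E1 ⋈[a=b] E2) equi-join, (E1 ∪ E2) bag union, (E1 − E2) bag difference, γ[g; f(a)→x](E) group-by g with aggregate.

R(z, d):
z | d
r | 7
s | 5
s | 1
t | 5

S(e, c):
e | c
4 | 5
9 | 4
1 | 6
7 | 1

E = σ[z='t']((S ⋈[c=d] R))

σ filters on z, owned by the right side.
E' = (S ⋈[c=d] σ[z='t'](R))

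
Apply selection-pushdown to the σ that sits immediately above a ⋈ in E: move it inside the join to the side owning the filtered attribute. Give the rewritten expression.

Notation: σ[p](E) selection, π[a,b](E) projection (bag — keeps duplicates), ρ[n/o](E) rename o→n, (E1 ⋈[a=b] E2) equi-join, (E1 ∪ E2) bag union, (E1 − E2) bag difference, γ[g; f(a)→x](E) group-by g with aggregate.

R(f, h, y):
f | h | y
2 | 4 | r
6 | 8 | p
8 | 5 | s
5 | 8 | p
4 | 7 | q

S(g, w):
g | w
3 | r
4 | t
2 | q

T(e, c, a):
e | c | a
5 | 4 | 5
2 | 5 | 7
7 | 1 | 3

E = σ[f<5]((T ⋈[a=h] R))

σ filters on f, owned by the right side.
E' = (T ⋈[a=h] σ[f<5](R))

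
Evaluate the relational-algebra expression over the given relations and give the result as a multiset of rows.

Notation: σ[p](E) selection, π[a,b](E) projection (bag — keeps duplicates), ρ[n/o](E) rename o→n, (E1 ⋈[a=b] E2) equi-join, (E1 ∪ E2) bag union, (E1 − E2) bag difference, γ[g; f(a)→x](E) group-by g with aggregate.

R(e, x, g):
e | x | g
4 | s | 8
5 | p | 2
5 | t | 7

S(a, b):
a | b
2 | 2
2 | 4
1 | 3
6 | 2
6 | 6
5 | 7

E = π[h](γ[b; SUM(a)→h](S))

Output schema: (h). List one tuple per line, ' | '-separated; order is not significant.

Subexpression sizes:
  S → 6
  γ[b; SUM(a)→h](S) → 5
  π[h](γ[b; SUM(a)→h](S)) → 5

== RESULT ==
h
1
2
5
6
8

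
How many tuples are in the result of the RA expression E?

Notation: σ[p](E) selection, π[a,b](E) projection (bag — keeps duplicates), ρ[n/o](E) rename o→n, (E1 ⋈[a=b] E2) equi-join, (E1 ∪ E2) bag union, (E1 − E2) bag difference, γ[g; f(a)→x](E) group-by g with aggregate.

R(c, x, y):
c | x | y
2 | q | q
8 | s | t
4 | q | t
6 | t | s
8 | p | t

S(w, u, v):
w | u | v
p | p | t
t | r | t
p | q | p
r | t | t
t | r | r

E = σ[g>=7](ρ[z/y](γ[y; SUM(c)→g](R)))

Stepwise |·|:
  R → 5
  γ[y; SUM(c)→g](R) → 3
  ρ[z/y](γ[y; SUM(c)→g](R)) → 3
  σ[g>=7](ρ[z/y](γ[y; SUM(c)→g](R))) → 1

|E| = 1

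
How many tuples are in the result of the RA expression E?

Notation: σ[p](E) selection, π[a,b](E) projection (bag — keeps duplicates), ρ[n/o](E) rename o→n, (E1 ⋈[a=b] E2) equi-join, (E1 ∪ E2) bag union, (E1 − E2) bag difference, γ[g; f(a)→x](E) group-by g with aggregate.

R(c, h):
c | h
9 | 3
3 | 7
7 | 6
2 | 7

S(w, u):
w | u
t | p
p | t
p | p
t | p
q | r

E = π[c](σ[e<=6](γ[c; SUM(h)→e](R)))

Row counts bottom-up:
  R → 4
  γ[c; SUM(h)→e](R) → 4
  σ[e<=6](γ[c; SUM(h)→e](R)) → 2
  π[c](σ[e<=6](γ[c; SUM(h)→e](R))) → 2

|E| = 2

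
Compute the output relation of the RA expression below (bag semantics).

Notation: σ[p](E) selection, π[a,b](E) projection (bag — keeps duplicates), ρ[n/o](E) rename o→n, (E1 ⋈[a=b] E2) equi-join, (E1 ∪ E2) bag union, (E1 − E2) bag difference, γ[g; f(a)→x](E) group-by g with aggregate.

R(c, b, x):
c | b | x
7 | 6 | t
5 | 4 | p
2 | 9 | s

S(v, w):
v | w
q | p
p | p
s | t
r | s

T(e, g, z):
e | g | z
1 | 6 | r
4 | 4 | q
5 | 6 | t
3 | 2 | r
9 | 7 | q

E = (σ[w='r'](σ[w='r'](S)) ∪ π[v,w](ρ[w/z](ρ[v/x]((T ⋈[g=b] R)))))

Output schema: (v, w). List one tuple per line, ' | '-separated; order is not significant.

Row counts bottom-up:
  S → 4
  σ[w='r'](S) → 0
  σ[w='r'](σ[w='r'](S)) → 0
  T → 5
  R → 3
  (T ⋈[g=b] R) → 3
  ρ[v/x]((T ⋈[g=b] R)) → 3
  ρ[w/z](ρ[v/x]((T ⋈[g=b] R))) → 3
  π[v,w](ρ[w/z](ρ[v/x]((T ⋈[g=b] R)))) → 3
  (σ[w='r'](σ[w='r'](S)) ∪ π[v,w](ρ[w/z](ρ[v/x]((T ⋈[g=b] R))))) → 3

== RESULT ==
v | w
p | q
t | r
t | t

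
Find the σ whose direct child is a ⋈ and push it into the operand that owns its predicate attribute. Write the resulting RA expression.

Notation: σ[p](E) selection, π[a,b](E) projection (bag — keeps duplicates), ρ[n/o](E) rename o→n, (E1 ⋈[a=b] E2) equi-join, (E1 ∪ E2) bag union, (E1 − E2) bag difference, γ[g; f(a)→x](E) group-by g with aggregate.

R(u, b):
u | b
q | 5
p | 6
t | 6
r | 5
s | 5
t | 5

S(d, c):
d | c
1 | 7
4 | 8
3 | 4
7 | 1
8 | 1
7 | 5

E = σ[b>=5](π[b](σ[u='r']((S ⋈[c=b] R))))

σ filters on u, owned by the right side.
E' = σ[b>=5](π[b]((S ⋈[c=b] σ[u='r'](R))))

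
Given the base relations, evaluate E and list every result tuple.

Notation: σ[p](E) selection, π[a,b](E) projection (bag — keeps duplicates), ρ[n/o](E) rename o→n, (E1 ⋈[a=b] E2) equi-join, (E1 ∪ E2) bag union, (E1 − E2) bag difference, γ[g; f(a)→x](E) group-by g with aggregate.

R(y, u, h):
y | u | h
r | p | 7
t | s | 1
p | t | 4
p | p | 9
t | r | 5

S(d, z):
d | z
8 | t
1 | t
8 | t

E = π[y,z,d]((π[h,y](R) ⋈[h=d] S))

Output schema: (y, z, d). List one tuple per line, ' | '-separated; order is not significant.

Row counts bottom-up:
  R → 5
  π[h,y](R) → 5
  S → 3
  (π[h,y](R) ⋈[h=d] S) → 1
  π[y,z,d]((π[h,y](R) ⋈[h=d] S)) → 1

== RESULT ==
y | z | d
t | t | 1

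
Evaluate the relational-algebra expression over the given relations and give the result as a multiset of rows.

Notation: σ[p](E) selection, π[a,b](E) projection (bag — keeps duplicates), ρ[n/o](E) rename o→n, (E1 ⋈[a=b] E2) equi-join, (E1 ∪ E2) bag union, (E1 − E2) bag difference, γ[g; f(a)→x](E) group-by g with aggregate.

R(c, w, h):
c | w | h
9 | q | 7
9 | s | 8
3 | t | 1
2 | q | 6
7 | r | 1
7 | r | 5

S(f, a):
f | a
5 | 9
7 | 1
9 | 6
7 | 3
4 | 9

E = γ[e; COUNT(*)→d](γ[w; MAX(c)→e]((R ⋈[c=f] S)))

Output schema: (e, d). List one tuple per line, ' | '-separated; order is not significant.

Row counts bottom-up:
  R → 6
  S → 5
  (R ⋈[c=f] S) → 6
  γ[w; MAX(c)→e]((R ⋈[c=f] S)) → 3
  γ[e; COUNT(*)→d](γ[w; MAX(c)→e]((R ⋈[c=f] S))) → 2

== RESULT ==
e | d
7 | 1
9 | 2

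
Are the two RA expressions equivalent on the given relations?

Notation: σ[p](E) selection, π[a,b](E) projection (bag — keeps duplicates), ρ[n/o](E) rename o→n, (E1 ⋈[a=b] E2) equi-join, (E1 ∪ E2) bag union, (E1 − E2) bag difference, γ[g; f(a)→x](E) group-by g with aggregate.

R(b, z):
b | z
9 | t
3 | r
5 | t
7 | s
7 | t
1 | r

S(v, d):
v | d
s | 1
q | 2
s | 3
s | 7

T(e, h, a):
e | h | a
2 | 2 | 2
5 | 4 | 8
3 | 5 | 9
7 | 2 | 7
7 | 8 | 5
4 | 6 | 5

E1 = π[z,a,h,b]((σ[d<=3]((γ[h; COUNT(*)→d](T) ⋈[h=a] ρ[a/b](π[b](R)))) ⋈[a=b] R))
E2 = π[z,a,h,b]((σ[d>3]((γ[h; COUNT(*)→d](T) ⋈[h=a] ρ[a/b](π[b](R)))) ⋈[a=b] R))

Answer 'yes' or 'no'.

E1 subexpression sizes:
  T → 6
  γ[h; COUNT(*)→d](T) → 5
  R → 6
  π[b](R) → 6
  ρ[a/b](π[b](R)) → 6
  (γ[h; COUNT(*)→d](T) ⋈[h=a] ρ[a/b](π[b](R))) → 1
  σ[d<=3]((γ[h; COUNT(*)→d](T) ⋈[h=a] ρ[a/b](π[b](R)))) → 1
  R → 6
  (σ[d<=3]((γ[h; COUNT(*)→d](T) ⋈[h=a] ρ[a/b](π[b](R)))) ⋈[a=b] R) → 1
  π[z,a,h,b]((σ[d<=3]((γ[h; COUNT(*)→d](T) ⋈[h=a] ρ[a/b](π[b](R)))) ⋈[a=b] R)) → 1
E2 subexpression sizes:
  T → 6
  γ[h; COUNT(*)→d](T) → 5
  R → 6
  π[b](R) → 6
  ρ[a/b](π[b](R)) → 6
  (γ[h; COUNT(*)→d](T) ⋈[h=a] ρ[a/b](π[b](R))) → 1
  σ[d>3]((γ[h; COUNT(*)→d](T) ⋈[h=a] ρ[a/b](π[b](R)))) → 0
  R → 6
  (σ[d>3]((γ[h; COUNT(*)→d](T) ⋈[h=a] ρ[a/b](π[b](R)))) ⋈[a=b] R) → 0
  π[z,a,h,b]((σ[d>3]((γ[h; COUNT(*)→d](T) ⋈[h=a] ρ[a/b](π[b](R)))) ⋈[a=b] R)) → 0

E1 result:
z | a | h | b
t | 5 | 5 | 5
E2 result:
z | a | h | b
(0 rows)
Witness: ('t', 5, 5, 5) appears 1× in E1 but 0× in E2.

no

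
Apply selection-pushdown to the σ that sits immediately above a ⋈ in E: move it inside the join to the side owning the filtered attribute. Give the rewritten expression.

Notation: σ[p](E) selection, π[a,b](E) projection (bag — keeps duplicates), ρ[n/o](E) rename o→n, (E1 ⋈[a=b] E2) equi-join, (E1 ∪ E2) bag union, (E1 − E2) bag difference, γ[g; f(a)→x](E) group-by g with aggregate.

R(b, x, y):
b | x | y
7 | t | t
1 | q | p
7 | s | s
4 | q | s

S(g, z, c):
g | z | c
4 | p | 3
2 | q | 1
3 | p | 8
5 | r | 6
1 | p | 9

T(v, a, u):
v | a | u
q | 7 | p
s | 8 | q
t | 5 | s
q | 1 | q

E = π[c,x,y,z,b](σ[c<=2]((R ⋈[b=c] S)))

σ filters on c, owned by the right side.
E' = π[c,x,y,z,b]((R ⋈[b=c] σ[c<=2](S)))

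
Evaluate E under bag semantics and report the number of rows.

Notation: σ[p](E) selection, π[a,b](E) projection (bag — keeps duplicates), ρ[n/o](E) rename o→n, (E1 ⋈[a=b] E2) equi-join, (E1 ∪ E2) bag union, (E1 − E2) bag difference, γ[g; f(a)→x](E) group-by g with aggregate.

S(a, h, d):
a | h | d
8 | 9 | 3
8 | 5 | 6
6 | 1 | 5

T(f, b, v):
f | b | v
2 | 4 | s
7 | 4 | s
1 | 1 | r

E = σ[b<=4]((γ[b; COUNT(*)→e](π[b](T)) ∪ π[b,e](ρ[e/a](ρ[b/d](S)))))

Row counts bottom-up:
  T → 3
  π[b](T) → 3
  γ[b; COUNT(*)→e](π[b](T)) → 2
  S → 3
  ρ[b/d](S) → 3
  ρ[e/a](ρ[b/d](S)) → 3
  π[b,e](ρ[e/a](ρ[b/d](S))) → 3
  (γ[b; COUNT(*)→e](π[b](T)) ∪ π[b,e](ρ[e/a](ρ[b/d](S)))) → 5
  σ[b<=4]((γ[b; COUNT(*)→e](π[b](T)) ∪ π[b,e](ρ[e/a](ρ[b/d](S))))) → 3

|E| = 3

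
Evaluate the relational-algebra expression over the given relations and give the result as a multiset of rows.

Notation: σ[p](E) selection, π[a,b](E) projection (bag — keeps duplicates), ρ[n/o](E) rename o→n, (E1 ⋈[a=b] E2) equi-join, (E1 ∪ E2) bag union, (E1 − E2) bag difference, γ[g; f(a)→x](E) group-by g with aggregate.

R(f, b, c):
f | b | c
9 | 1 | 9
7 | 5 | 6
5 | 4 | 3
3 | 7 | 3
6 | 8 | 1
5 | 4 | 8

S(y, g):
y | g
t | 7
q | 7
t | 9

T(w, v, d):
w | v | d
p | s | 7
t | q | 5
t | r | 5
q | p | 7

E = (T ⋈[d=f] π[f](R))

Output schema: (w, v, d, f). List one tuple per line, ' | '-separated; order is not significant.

Subexpression sizes:
  T → 4
  R → 6
  π[f](R) → 6
  (T ⋈[d=f] π[f](R)) → 6

== RESULT ==
w | v | d | f
p | s | 7 | 7
q | p | 7 | 7
t | q | 5 | 5
t | q | 5 | 5
t | r | 5 | 5
t | r | 5 | 5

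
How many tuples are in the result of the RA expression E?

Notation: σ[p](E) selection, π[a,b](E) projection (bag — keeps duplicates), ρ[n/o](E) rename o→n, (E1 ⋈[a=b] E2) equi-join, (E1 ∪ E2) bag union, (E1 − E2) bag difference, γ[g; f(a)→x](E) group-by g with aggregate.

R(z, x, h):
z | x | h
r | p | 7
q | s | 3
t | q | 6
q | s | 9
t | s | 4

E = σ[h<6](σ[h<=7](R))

Subexpression sizes:
  R → 5
  σ[h<=7](R) → 4
  σ[h<6](σ[h<=7](R)) → 2

|E| = 2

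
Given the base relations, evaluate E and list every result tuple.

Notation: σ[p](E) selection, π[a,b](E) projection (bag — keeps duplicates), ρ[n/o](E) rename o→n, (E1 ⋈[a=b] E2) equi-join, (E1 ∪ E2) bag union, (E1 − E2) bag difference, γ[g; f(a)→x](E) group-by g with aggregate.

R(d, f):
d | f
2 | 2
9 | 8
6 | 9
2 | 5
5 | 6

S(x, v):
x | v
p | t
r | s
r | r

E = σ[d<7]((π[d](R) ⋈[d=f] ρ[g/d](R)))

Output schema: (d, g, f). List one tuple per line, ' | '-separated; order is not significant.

Per-node cardinality:
  R → 5
  π[d](R) → 5
  R → 5
  ρ[g/d](R) → 5
  (π[d](R) ⋈[d=f] ρ[g/d](R)) → 5
  σ[d<7]((π[d](R) ⋈[d=f] ρ[g/d](R))) → 4

== RESULT ==
d | g | f
2 | 2 | 2
2 | 2 | 2
5 | 2 | 5
6 | 5 | 6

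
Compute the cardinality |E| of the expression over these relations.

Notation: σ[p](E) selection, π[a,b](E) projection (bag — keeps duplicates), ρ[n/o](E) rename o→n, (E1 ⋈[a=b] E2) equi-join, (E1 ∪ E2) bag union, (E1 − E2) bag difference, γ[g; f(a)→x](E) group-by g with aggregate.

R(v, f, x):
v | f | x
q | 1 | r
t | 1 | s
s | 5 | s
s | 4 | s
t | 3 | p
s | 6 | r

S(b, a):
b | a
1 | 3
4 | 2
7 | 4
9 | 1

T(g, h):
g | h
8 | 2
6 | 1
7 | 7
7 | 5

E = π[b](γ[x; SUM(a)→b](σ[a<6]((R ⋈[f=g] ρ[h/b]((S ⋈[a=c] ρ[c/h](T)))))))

Per-node cardinality:
  R → 6
  S → 4
  T → 4
  ρ[c/h](T) → 4
  (S ⋈[a=c] ρ[c/h](T)) → 2
  ρ[h/b]((S ⋈[a=c] ρ[c/h](T))) → 2
  (R ⋈[f=g] ρ[h/b]((S ⋈[a=c] ρ[c/h](T)))) → 1
  σ[a<6]((R ⋈[f=g] ρ[h/b]((S ⋈[a=c] ρ[c/h](T))))) → 1
  γ[x; SUM(a)→b](σ[a<6]((R ⋈[f=g] ρ[h/b]((S ⋈[a=c] ρ[c/h](T)))))) → 1
  π[b](γ[x; SUM(a)→b](σ[a<6]((R ⋈[f=g] ρ[h/b]((S ⋈[a=c] ρ[c/h](T))))))) → 1

|E| = 1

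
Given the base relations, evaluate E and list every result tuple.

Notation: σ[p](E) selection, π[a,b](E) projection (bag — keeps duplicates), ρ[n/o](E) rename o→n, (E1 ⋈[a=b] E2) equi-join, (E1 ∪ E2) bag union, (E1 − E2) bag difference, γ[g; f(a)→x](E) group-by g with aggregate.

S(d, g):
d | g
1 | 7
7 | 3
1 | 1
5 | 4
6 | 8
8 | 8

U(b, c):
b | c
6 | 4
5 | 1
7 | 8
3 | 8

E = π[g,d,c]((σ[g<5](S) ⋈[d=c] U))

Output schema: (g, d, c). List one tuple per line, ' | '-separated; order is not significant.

Subexpression sizes:
  S → 6
  σ[g<5](S) → 3
  U → 4
  (σ[g<5](S) ⋈[d=c] U) → 1
  π[g,d,c]((σ[g<5](S) ⋈[d=c] U)) → 1

== RESULT ==
g | d | c
1 | 1 | 1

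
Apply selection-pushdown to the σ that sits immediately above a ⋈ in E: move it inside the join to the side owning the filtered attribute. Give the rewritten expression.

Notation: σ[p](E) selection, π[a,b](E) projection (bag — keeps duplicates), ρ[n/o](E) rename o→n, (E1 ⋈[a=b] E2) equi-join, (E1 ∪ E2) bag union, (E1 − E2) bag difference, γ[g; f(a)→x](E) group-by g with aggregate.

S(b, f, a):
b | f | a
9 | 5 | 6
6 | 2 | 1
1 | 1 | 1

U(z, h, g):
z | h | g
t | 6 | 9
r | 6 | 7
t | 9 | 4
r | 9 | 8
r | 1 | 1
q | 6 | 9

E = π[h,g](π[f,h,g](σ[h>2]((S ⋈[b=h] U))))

σ filters on h, owned by the right side.
E' = π[h,g](π[f,h,g]((S ⋈[b=h] σ[h>2](U))))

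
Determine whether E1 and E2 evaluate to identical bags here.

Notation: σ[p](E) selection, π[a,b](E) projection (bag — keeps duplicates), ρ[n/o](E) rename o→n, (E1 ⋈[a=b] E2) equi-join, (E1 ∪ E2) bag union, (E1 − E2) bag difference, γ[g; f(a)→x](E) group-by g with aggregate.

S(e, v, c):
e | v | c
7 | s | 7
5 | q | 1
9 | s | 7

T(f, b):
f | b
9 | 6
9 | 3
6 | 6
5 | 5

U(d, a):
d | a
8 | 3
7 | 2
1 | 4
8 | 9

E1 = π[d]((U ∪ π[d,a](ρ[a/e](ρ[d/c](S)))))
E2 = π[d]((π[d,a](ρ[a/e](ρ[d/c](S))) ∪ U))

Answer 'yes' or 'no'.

E1 subexpression sizes:
  U → 4
  S → 3
  ρ[d/c](S) → 3
  ρ[a/e](ρ[d/c](S)) → 3
  π[d,a](ρ[a/e](ρ[d/c](S))) → 3
  (U ∪ π[d,a](ρ[a/e](ρ[d/c](S)))) → 7
  π[d]((U ∪ π[d,a](ρ[a/e](ρ[d/c](S))))) → 7
E2 subexpression sizes:
  S → 3
  ρ[d/c](S) → 3
  ρ[a/e](ρ[d/c](S)) → 3
  π[d,a](ρ[a/e](ρ[d/c](S))) → 3
  U → 4
  (π[d,a](ρ[a/e](ρ[d/c](S))) ∪ U) → 7
  π[d]((π[d,a](ρ[a/e](ρ[d/c](S))) ∪ U)) → 7

E1 and E2 produce the same multiset:
d
1
1
7
7
7
8
8

yes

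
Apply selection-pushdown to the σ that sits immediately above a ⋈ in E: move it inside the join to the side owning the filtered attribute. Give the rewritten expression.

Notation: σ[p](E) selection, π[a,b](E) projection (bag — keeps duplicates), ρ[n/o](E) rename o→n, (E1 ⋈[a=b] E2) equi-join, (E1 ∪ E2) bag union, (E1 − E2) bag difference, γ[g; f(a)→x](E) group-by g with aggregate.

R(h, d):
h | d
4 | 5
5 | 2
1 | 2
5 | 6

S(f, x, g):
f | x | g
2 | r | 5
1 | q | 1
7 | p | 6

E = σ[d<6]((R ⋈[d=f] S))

σ filters on d, owned by the left side.
E' = (σ[d<6](R) ⋈[d=f] S)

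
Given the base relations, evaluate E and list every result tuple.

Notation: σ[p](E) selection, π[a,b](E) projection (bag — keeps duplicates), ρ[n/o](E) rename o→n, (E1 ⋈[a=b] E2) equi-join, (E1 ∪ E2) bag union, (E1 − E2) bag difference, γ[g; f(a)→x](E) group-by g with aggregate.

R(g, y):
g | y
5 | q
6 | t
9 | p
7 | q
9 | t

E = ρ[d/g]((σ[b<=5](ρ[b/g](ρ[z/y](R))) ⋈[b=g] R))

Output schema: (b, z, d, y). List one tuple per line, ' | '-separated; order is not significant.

Stepwise |·|:
  R → 5
  ρ[z/y](R) → 5
  ρ[b/g](ρ[z/y](R)) → 5
  σ[b<=5](ρ[b/g](ρ[z/y](R))) → 1
  R → 5
  (σ[b<=5](ρ[b/g](ρ[z/y](R))) ⋈[b=g] R) → 1
  ρ[d/g]((σ[b<=5](ρ[b/g](ρ[z/y](R))) ⋈[b=g] R)) → 1

== RESULT ==
b | z | d | y
5 | q | 5 | q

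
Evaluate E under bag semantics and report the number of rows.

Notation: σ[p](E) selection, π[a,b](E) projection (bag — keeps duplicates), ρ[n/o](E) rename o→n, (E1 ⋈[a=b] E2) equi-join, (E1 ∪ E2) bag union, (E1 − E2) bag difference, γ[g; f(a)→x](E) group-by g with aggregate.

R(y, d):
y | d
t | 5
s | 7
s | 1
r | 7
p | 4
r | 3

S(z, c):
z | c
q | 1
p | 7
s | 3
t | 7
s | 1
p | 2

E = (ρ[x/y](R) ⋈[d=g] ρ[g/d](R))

Row counts bottom-up:
  R → 6
  ρ[x/y](R) → 6
  R → 6
  ρ[g/d](R) → 6
  (ρ[x/y](R) ⋈[d=g] ρ[g/d](R)) → 8

|E| = 8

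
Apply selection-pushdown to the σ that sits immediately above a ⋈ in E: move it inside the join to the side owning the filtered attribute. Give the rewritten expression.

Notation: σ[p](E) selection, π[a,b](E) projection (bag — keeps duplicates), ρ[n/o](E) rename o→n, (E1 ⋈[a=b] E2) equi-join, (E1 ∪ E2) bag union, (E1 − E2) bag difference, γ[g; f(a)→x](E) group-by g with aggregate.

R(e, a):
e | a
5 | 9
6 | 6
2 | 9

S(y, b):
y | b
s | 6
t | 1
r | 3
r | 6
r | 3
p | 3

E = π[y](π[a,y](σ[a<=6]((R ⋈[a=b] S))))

σ filters on a, owned by the left side.
E' = π[y](π[a,y]((σ[a<=6](R) ⋈[a=b] S)))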